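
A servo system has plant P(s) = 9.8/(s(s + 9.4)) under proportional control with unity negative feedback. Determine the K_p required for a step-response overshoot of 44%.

From %OS = 100·exp(−πζ/√(1−ζ²)) = 44%, ζ = −ln(0.44)/√(π²+ln²(0.44)) = 0.2528.
Characteristic equation s² + 9.4s + 9.8K_p = 0 gives ζ = 9.4/(2√(9.8K_p)).
Setting ζ = 0.2528: √(9.8K_p) = 9.4/(2·0.2528) = 18.59, so K_p = 345.6/9.8 = 35.3.

K_p = 35.3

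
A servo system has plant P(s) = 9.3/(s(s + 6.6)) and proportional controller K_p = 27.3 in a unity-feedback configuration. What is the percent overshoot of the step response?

51.4%

From 1 + K_pP(s) = 0: s² + 6.6s + 253.9 = 0 ⇒ ω_n = 15.93, ζ = 0.2071.
%OS = 100·exp(−πζ/√(1−ζ²)) = 100·exp(−π·0.2071/√0.9571) = 51.4%.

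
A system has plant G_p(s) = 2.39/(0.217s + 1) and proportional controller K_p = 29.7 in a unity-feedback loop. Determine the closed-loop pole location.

Closed loop: T(s) = K_p·G_p/(1+K_p·G_p) = 70.98/(0.217s + 1 + 70.98), with pole at s = −(1 + 70.98)/0.217 = −331.7.

s = -331.7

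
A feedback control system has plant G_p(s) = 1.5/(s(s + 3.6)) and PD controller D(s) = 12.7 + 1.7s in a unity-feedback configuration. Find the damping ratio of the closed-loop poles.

ζ = 0.705

Forward path: (12.7 + 1.7s)·1.5/(s(s+3.6)). The closed-loop characteristic equation is s² + (3.6 + 1.5·1.7)s + 1.5·12.7 = 0.
That is s² + 6.15s + 19.05 = 0, so ω_n = 4.365 rad/s and ζ = 6.15/(2·4.365) = 0.7045.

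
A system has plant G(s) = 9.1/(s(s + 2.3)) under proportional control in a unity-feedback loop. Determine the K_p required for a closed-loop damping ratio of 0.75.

K_p = 0.258

Closed-loop characteristic equation: s² + 2.3s + K_p·9.1 = 0.
So ω_n = √(9.1K_p) and 2ζω_n = 2.3, giving ζ = 2.3/(2√(9.1K_p)).
Setting ζ = 0.75: √(9.1K_p) = 2.3/(2·0.75) = 1.533, so K_p = 2.351/9.1 = 0.258.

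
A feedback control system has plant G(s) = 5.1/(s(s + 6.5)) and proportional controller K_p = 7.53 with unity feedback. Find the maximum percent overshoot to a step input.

14.4%

Closed-loop characteristic equation: s² + 6.5s + 38.4 = 0, so ω_n = 6.197 rad/s and ζ = 6.5/(2·6.197) = 0.5244.
%OS = 100·exp(−πζ/√(1−ζ²)) = 100·exp(−π·0.5244/√0.725) = 14.4%.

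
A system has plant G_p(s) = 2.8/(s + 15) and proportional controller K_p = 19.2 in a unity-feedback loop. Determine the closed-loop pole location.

s = -68.76

Closed-loop transfer function: T(s) = K_p·G_p(s)/(1 + K_p·G_p(s)) = 53.76/(s + 15 + 53.76) = 53.76/(s + 68.76).
The closed-loop pole is at s = −68.76.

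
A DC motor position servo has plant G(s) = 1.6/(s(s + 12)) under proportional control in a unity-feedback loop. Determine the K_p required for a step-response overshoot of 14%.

K_p = 79.9

From %OS = 100·exp(−πζ/√(1−ζ²)) = 14%, ζ = −ln(0.14)/√(π²+ln²(0.14)) = 0.5305.
Characteristic equation s² + 12s + 1.6K_p = 0 gives ζ = 12/(2√(1.6K_p)).
Setting ζ = 0.5305: √(1.6K_p) = 12/(2·0.5305) = 11.31, so K_p = 127.9/1.6 = 79.9.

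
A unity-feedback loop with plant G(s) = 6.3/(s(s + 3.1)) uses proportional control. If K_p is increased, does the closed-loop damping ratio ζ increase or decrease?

ζ = 3.1/(2√(6.3K_p)); increasing K_p raises the denominator, so ζ falls.

decrease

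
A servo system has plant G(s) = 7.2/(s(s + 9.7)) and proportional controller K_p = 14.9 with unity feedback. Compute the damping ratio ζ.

The closed-loop denominator is s(s+9.7) + 14.9·7.2 = s² + 9.7s + 107.3.
So ω_n² = 107.3 ⇒ ω_n = 10.36 rad/s, and ζ = 9.7/(2ω_n) = 0.468.

ζ = 0.468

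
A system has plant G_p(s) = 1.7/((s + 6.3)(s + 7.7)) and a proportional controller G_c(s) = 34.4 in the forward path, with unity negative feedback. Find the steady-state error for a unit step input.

0.453

The loop is type 0. Static position error constant K_pos = G_c(0)·G_p(0) = 34.4·0.03504 = 1.206.
Steady-state error to a unit step: e_ss = 1/(1+K_pos) = 1/2.206 = 0.453.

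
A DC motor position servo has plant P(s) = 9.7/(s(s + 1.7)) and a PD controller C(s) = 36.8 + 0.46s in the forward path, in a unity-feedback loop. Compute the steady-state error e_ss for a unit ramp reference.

0.00476

The loop has one pole at the origin (type 1). Velocity error constant K_v = lim_{s→0} s·C(s)P(s) = 36.8·9.7/1.7 = 210.
Steady-state error to a unit ramp: e_ss = 1/K_v = 0.00476.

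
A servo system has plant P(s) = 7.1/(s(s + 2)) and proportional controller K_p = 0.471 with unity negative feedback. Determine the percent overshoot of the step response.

From 1 + K_pP(s) = 0: s² + 2s + 3.344 = 0 ⇒ ω_n = 1.829, ζ = 0.5468.
%OS = 100·exp(−πζ/√(1−ζ²)) = 100·exp(−π·0.5468/√0.701) = 12.8%.

12.8%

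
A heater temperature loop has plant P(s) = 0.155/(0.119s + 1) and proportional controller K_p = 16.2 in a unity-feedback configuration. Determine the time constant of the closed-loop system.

Closed loop: T(s) = K_p·P/(1+K_p·P) = 2.511/(0.119s + 1 + 2.511), with pole at s = −(1 + 2.511)/0.119 = −29.5.
Closed-loop time constant τ = 1/29.5 = 0.0339 s.

τ = 0.0339 s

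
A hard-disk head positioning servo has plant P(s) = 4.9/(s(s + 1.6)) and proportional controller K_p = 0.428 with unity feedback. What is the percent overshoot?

12.5%

The closed-loop denominator s² + 1.6s + 2.097 gives ω_n = √2.097 = 1.448 and ζ = 1.6/(2ω_n) = 0.5524.
%OS = 100·exp(−πζ/√(1−ζ²)) = 100·exp(−π·0.5524/√0.6948) = 12.5%.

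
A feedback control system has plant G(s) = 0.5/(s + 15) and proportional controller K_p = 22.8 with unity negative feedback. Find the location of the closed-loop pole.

Closed-loop transfer function: T(s) = K_p·G(s)/(1 + K_p·G(s)) = 11.4/(s + 15 + 11.4) = 11.4/(s + 26.4).
The closed-loop pole is at s = −26.4.

s = -26.4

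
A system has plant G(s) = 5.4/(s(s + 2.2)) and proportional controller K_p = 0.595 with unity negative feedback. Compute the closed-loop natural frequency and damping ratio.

ω_n = 1.79 rad/s, ζ = 0.614

With unity feedback the closed-loop characteristic equation is s² + 2.2s + 0.595·5.4 = s² + 2.2s + 3.213 = 0.
So ω_n² = 3.213 ⇒ ω_n = 1.792 rad/s, and ζ = 2.2/(2ω_n) = 0.614.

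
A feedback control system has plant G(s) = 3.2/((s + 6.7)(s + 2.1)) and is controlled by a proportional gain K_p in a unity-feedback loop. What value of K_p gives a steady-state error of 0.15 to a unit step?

K_p = 24.9

Steady-state error for a unit step on this type-0 loop is 1/(1 + K_p·G(0)).
G(0) = 0.2274. Require 1/(1 + K_p·0.2274) = 0.15, so 1 + 0.2274·K_p = 6.667.
K_p = (6.667 − 1)/0.2274 = 24.9.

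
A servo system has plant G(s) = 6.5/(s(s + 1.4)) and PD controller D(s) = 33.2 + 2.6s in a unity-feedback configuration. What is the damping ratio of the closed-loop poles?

ζ = 0.623

Forward path: (33.2 + 2.6s)·6.5/(s(s+1.4)). The closed-loop characteristic equation is s² + (1.4 + 6.5·2.6)s + 6.5·33.2 = 0.
That is s² + 18.3s + 215.8 = 0, so ω_n = 14.69 rad/s and ζ = 18.3/(2·14.69) = 0.6229.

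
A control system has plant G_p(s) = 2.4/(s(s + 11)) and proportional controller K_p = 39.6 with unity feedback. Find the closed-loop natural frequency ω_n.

ω_n = 9.75 rad/s

The closed-loop denominator is s(s+11) + 39.6·2.4 = s² + 11s + 95.04.
Matching s² + 2ζω_n s + ω_n²: ω_n = √95.04 = 9.749 rad/s and 2ζω_n = 11, so ζ = 11/(2·9.749) = 0.564.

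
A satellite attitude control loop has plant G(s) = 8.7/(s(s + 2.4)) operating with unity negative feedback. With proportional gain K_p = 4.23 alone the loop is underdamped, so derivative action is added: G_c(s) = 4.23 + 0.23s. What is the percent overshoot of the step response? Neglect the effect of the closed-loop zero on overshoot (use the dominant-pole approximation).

Forward path: (4.23 + 0.23s)·8.7/(s(s+2.4)). The closed-loop characteristic equation is s² + (2.4 + 8.7·0.23)s + 8.7·4.23 = 0.
That is s² + 4.401s + 36.8 = 0, so ω_n = 6.066 rad/s and ζ = 4.401/(2·6.066) = 0.3627.
%OS = 100·exp(−πζ/√(1−ζ²)) = 29.4%.

29.4%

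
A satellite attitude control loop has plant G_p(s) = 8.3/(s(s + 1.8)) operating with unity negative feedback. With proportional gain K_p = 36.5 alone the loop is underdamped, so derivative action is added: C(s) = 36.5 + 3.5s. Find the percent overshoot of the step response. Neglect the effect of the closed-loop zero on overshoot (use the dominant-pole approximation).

Forward path: (36.5 + 3.5s)·8.3/(s(s+1.8)). The closed-loop characteristic equation is s² + (1.8 + 8.3·3.5)s + 8.3·36.5 = 0.
That is s² + 30.85s + 303 = 0, so ω_n = 17.41 rad/s and ζ = 30.85/(2·17.41) = 0.8862.
%OS = 100·exp(−πζ/√(1−ζ²)) = 0.245%.

0.245%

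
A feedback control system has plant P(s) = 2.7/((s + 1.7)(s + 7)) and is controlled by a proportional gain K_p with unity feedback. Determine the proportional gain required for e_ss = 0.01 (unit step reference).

K_p = 436

The loop is type 0, so e_ss(step) = 1/(1 + K_pos) with K_pos = K_p·P(0).
P(0) = 0.2269. Require 1/(1 + K_p·0.2269) = 0.01, so 1 + 0.2269·K_p = 100.
K_p = (100 − 1)/0.2269 = 436.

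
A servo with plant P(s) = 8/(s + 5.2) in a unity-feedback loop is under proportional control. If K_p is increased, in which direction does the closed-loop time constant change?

decrease

The closed-loop bandwidth 5.2+K_p·8 grows with K_p, so τ shrinks.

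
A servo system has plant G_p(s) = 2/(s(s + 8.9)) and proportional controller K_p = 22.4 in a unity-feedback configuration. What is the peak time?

From 1 + K_pG_p(s) = 0: s² + 8.9s + 44.8 = 0 ⇒ ω_n = 6.693, ζ = 0.6648.
Damped frequency ω_d = ω_n√(1−ζ²) = 5 rad/s, so peak time T_p = π/ω_d = 0.628 s.

T_p = 0.628 s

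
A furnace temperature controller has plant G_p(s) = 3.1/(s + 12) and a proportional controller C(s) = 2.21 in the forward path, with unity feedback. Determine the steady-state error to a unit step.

0.637

The loop is type 0. Static position error constant K_pos = C(0)·G_p(0) = 2.21·0.2583 = 0.5709.
Steady-state error to a unit step: e_ss = 1/(1+K_pos) = 1/1.571 = 0.637.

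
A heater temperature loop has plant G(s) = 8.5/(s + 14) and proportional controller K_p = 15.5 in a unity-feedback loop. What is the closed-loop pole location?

Closed-loop transfer function: T(s) = K_p·G(s)/(1 + K_p·G(s)) = 131.8/(s + 14 + 131.8) = 131.8/(s + 145.8).
The closed-loop pole is at s = −145.8.

s = -145.8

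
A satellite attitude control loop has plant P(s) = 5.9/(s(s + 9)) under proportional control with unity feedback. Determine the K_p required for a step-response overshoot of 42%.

K_p = 48.4

From %OS = 100·exp(−πζ/√(1−ζ²)) = 42%, ζ = −ln(0.42)/√(π²+ln²(0.42)) = 0.2662.
Characteristic equation s² + 9s + 5.9K_p = 0 gives ζ = 9/(2√(5.9K_p)).
Setting ζ = 0.2662: √(5.9K_p) = 9/(2·0.2662) = 16.91, so K_p = 285.8/5.9 = 48.4.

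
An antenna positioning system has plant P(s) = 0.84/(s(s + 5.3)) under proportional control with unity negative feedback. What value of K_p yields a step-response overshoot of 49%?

K_p = 171

From %OS = 100·exp(−πζ/√(1−ζ²)) = 49%, ζ = −ln(0.49)/√(π²+ln²(0.49)) = 0.2214.
Characteristic equation s² + 5.3s + 0.84K_p = 0 gives ζ = 5.3/(2√(0.84K_p)).
Setting ζ = 0.2214: √(0.84K_p) = 5.3/(2·0.2214) = 11.97, so K_p = 143.2/0.84 = 171.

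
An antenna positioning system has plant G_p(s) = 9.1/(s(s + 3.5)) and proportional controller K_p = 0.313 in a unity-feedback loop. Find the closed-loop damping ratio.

With unity feedback the closed-loop characteristic equation is s² + 3.5s + 0.313·9.1 = s² + 3.5s + 2.848 = 0.
So ω_n² = 2.848 ⇒ ω_n = 1.688 rad/s, and ζ = 3.5/(2ω_n) = 1.04.

ζ = 1.04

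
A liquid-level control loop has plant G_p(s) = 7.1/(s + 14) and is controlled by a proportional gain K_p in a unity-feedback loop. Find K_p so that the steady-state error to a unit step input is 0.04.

The loop is type 0, so e_ss(step) = 1/(1 + K_pos) with K_pos = K_p·G_p(0).
G_p(0) = 0.5071. Require 1/(1 + K_p·0.5071) = 0.04, so 1 + 0.5071·K_p = 25.
K_p = (25 − 1)/0.5071 = 47.3.

K_p = 47.3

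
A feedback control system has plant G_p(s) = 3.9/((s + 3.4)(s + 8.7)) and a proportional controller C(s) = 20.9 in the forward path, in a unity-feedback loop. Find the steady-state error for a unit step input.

0.266

The loop is type 0. Static position error constant K_pos = C(0)·G_p(0) = 20.9·0.1318 = 2.756.
Steady-state error to a unit step: e_ss = 1/(1+K_pos) = 1/3.756 = 0.266.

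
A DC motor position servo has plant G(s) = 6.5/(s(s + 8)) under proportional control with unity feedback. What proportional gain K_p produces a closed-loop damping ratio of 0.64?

K_p = 6.01

Closed-loop characteristic equation: s² + 8s + K_p·6.5 = 0.
So ω_n = √(6.5K_p) and 2ζω_n = 8, giving ζ = 8/(2√(6.5K_p)).
Setting ζ = 0.64: √(6.5K_p) = 8/(2·0.64) = 6.25, so K_p = 39.06/6.5 = 6.01.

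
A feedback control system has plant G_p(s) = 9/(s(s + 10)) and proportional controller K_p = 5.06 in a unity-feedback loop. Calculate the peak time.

From 1 + K_pG_p(s) = 0: s² + 10s + 45.54 = 0 ⇒ ω_n = 6.748, ζ = 0.7409.
Damped frequency ω_d = ω_n√(1−ζ²) = 4.532 rad/s, so peak time T_p = π/ω_d = 0.693 s.

T_p = 0.693 s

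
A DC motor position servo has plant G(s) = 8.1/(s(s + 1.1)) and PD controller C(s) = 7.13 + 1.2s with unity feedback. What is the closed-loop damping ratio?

ζ = 0.712

Forward path: (7.13 + 1.2s)·8.1/(s(s+1.1)). The closed-loop characteristic equation is s² + (1.1 + 8.1·1.2)s + 8.1·7.13 = 0.
That is s² + 10.82s + 57.75 = 0, so ω_n = 7.6 rad/s and ζ = 10.82/(2·7.6) = 0.7119.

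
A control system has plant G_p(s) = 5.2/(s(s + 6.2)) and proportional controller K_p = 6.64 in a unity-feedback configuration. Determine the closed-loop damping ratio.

ζ = 0.528

The closed-loop denominator is s(s+6.2) + 6.64·5.2 = s² + 6.2s + 34.53.
So ω_n² = 34.53 ⇒ ω_n = 5.876 rad/s, and ζ = 6.2/(2ω_n) = 0.528.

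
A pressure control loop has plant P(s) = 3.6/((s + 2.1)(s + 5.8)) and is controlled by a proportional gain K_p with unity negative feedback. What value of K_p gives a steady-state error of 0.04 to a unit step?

K_p = 81.2

The loop is type 0, so e_ss(step) = 1/(1 + K_pos) with K_pos = K_p·P(0).
P(0) = 0.2956. Require 1/(1 + K_p·0.2956) = 0.04, so 1 + 0.2956·K_p = 25.
K_p = (25 − 1)/0.2956 = 81.2.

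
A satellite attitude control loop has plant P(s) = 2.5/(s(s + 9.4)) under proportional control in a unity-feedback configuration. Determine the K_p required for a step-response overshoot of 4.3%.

K_p = 17.6

From %OS = 100·exp(−πζ/√(1−ζ²)) = 4.3%, ζ = −ln(0.043)/√(π²+ln²(0.043)) = 0.7077.
Characteristic equation s² + 9.4s + 2.5K_p = 0 gives ζ = 9.4/(2√(2.5K_p)).
Setting ζ = 0.7077: √(2.5K_p) = 9.4/(2·0.7077) = 6.642, so K_p = 44.11/2.5 = 17.6.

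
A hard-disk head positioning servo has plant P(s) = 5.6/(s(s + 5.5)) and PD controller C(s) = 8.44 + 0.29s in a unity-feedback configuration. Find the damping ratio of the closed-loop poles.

ζ = 0.518

Forward path: (8.44 + 0.29s)·5.6/(s(s+5.5)). The closed-loop characteristic equation is s² + (5.5 + 5.6·0.29)s + 5.6·8.44 = 0.
That is s² + 7.124s + 47.26 = 0, so ω_n = 6.875 rad/s and ζ = 7.124/(2·6.875) = 0.5181.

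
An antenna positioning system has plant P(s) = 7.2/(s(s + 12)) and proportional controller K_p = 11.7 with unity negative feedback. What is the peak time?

T_p = 0.452 s

Closed-loop characteristic equation: s² + 12s + 84.24 = 0, so ω_n = 9.178 rad/s and ζ = 12/(2·9.178) = 0.6537.
Damped frequency ω_d = ω_n√(1−ζ²) = 6.946 rad/s, so peak time T_p = π/ω_d = 0.452 s.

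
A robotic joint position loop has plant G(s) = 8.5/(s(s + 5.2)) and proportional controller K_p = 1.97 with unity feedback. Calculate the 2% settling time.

T_s ≈ 1.54 s

Closed-loop characteristic equation: s² + 5.2s + 16.75 = 0, so ω_n = 4.092 rad/s and ζ = 5.2/(2·4.092) = 0.6354.
2% settling time T_s ≈ 4/(ζω_n) = 4/2.6 = 1.54 s.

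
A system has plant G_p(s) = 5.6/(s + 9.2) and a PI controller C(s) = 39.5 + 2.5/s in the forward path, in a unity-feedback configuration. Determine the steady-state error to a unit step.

The open loop C(s)G_p(s) has a pole at the origin (type 1), so the static position error constant is infinite and e_ss = 1/(1+∞) = 0.

0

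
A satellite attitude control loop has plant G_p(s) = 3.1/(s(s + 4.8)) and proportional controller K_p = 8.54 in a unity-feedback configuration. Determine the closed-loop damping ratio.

The closed-loop denominator is s(s+4.8) + 8.54·3.1 = s² + 4.8s + 26.47.
So ω_n² = 26.47 ⇒ ω_n = 5.145 rad/s, and ζ = 4.8/(2ω_n) = 0.466.

ζ = 0.466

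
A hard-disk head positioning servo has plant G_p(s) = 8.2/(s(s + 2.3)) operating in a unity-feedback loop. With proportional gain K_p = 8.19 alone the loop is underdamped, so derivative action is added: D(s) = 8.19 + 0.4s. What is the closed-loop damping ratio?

ζ = 0.34

Forward path: (8.19 + 0.4s)·8.2/(s(s+2.3)). The closed-loop characteristic equation is s² + (2.3 + 8.2·0.4)s + 8.2·8.19 = 0.
That is s² + 5.58s + 67.16 = 0, so ω_n = 8.195 rad/s and ζ = 5.58/(2·8.195) = 0.3405.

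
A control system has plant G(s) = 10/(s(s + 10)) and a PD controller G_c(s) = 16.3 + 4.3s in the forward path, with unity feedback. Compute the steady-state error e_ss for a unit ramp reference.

0.0613

The loop has one pole at the origin (type 1). Velocity error constant K_v = lim_{s→0} s·G_c(s)G(s) = 16.3·10/10 = 16.3.
Steady-state error to a unit ramp: e_ss = 1/K_v = 0.0613.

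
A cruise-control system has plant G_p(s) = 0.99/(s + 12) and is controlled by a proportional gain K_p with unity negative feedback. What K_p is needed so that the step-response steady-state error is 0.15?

The loop is type 0, so e_ss(step) = 1/(1 + K_pos) with K_pos = K_p·G_p(0).
G_p(0) = 0.0825. Require 1/(1 + K_p·0.0825) = 0.15, so 1 + 0.0825·K_p = 6.667.
K_p = (6.667 − 1)/0.0825 = 68.7.

K_p = 68.7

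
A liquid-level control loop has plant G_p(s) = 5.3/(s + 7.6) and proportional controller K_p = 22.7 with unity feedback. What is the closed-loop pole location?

s = -127.9

Closed-loop transfer function: T(s) = K_p·G_p(s)/(1 + K_p·G_p(s)) = 120.3/(s + 7.6 + 120.3) = 120.3/(s + 127.9).
The closed-loop pole is at s = −127.9.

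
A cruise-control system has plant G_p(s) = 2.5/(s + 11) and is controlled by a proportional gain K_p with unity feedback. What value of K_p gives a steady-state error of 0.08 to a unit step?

Steady-state error for a unit step on this type-0 loop is 1/(1 + K_p·G_p(0)).
G_p(0) = 0.2273. Require 1/(1 + K_p·0.2273) = 0.08, so 1 + 0.2273·K_p = 12.5.
K_p = (12.5 − 1)/0.2273 = 50.6.

K_p = 50.6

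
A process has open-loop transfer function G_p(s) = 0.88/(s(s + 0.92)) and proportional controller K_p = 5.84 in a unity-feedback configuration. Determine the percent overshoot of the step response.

52.2%

From 1 + K_pG_p(s) = 0: s² + 0.92s + 5.139 = 0 ⇒ ω_n = 2.267, ζ = 0.2029.
%OS = 100·exp(−πζ/√(1−ζ²)) = 100·exp(−π·0.2029/√0.9588) = 52.2%.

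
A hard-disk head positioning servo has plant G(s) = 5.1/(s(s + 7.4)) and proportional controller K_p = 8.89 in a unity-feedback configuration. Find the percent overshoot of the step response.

12.7%

The closed-loop denominator s² + 7.4s + 45.34 gives ω_n = √45.34 = 6.733 and ζ = 7.4/(2ω_n) = 0.5495.
%OS = 100·exp(−πζ/√(1−ζ²)) = 100·exp(−π·0.5495/√0.6981) = 12.7%.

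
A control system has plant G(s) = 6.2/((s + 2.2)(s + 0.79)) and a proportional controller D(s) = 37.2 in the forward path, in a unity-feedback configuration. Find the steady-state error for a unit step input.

The loop is type 0. Static position error constant K_pos = D(0)·G(0) = 37.2·3.567 = 132.7.
Steady-state error to a unit step: e_ss = 1/(1+K_pos) = 1/133.7 = 0.00748.

0.00748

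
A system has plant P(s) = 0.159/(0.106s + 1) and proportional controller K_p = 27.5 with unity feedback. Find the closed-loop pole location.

s = -50.68

Closed loop: T(s) = K_p·P/(1+K_p·P) = 4.373/(0.106s + 1 + 4.373), with pole at s = −(1 + 4.373)/0.106 = −50.68.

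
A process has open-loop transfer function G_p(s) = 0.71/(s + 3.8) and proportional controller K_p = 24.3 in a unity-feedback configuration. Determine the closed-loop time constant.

τ = 0.0475 s

Closed-loop transfer function: T(s) = K_p·G_p(s)/(1 + K_p·G_p(s)) = 17.25/(s + 3.8 + 17.25) = 17.25/(s + 21.05).
Time constant τ = 1/21.05 = 0.0475 s.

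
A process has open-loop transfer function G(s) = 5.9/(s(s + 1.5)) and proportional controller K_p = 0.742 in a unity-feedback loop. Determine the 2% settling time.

The closed-loop denominator s² + 1.5s + 4.378 gives ω_n = √4.378 = 2.092 and ζ = 1.5/(2ω_n) = 0.3585.
2% settling time T_s ≈ 4/(ζω_n) = 4/0.75 = 5.33 s.

T_s ≈ 5.33 s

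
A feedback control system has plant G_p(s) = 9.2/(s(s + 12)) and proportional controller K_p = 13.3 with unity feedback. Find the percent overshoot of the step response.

13.2%

The closed-loop denominator s² + 12s + 122.4 gives ω_n = √122.4 = 11.06 and ζ = 12/(2ω_n) = 0.5424.
%OS = 100·exp(−πζ/√(1−ζ²)) = 100·exp(−π·0.5424/√0.7058) = 13.2%.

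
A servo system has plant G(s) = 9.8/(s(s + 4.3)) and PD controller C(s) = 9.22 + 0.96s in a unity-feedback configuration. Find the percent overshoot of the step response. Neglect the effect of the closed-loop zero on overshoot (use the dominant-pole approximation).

Forward path: (9.22 + 0.96s)·9.8/(s(s+4.3)). The closed-loop characteristic equation is s² + (4.3 + 9.8·0.96)s + 9.8·9.22 = 0.
That is s² + 13.71s + 90.36 = 0, so ω_n = 9.506 rad/s and ζ = 13.71/(2·9.506) = 0.7211.
%OS = 100·exp(−πζ/√(1−ζ²)) = 3.8%.

3.8%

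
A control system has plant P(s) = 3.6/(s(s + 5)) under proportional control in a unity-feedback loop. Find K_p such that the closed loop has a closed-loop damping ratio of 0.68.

Closed-loop characteristic equation: s² + 5s + K_p·3.6 = 0.
So ω_n = √(3.6K_p) and 2ζω_n = 5, giving ζ = 5/(2√(3.6K_p)).
Setting ζ = 0.68: √(3.6K_p) = 5/(2·0.68) = 3.676, so K_p = 13.52/3.6 = 3.75.

K_p = 3.75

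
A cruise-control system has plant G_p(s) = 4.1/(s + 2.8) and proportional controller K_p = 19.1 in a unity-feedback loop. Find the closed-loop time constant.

Closed-loop transfer function: T(s) = K_p·G_p(s)/(1 + K_p·G_p(s)) = 78.31/(s + 2.8 + 78.31) = 78.31/(s + 81.11).
Time constant τ = 1/81.11 = 0.0123 s.

τ = 0.0123 s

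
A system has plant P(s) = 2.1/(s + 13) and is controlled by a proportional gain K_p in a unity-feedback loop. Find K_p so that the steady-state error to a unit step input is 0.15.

For a type-0 loop with proportional control, e_ss = 1/(1 + K_p·P(0)).
P(0) = 0.1615. Require 1/(1 + K_p·0.1615) = 0.15, so 1 + 0.1615·K_p = 6.667.
K_p = (6.667 − 1)/0.1615 = 35.1.

K_p = 35.1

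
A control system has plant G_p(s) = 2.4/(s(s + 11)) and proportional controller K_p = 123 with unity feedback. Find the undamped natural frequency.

ω_n = 17.2 rad/s

With unity feedback the closed-loop characteristic equation is s² + 11s + 123·2.4 = s² + 11s + 295.2 = 0.
So ω_n² = 295.2 ⇒ ω_n = 17.18 rad/s, and ζ = 11/(2ω_n) = 0.32.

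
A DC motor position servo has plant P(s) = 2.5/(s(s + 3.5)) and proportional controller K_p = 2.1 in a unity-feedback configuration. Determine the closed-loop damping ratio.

ζ = 0.764

1 + K_p·P(s) = 0 gives s² + 3.5s + 5.25 = 0.
Matching s² + 2ζω_n s + ω_n²: ω_n = √5.25 = 2.291 rad/s and 2ζω_n = 3.5, so ζ = 3.5/(2·2.291) = 0.764.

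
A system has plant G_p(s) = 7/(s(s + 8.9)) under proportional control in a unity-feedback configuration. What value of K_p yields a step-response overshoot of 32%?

From %OS = 100·exp(−πζ/√(1−ζ²)) = 32%, ζ = −ln(0.32)/√(π²+ln²(0.32)) = 0.341.
Characteristic equation s² + 8.9s + 7K_p = 0 gives ζ = 8.9/(2√(7K_p)).
Setting ζ = 0.341: √(7K_p) = 8.9/(2·0.341) = 13.05, so K_p = 170.3/7 = 24.3.

K_p = 24.3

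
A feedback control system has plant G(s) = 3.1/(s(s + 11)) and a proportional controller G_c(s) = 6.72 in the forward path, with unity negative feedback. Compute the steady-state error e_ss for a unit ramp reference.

0.528

The loop has one pole at the origin (type 1). Velocity error constant K_v = lim_{s→0} s·G_c(s)G(s) = 6.72·3.1/11 = 1.894.
Steady-state error to a unit ramp: e_ss = 1/K_v = 0.528.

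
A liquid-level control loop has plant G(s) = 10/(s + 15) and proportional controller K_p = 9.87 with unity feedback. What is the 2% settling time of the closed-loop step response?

T_s ≈ 0.0352 s

Closed-loop transfer function: T(s) = K_p·G(s)/(1 + K_p·G(s)) = 98.7/(s + 15 + 98.7) = 98.7/(s + 113.7).
Time constant τ = 1/113.7 = 0.008795 s, so the 2% settling time is about 4τ = 0.0352 s.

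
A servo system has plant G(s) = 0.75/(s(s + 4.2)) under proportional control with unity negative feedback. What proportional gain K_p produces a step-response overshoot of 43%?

K_p = 87.4

From %OS = 100·exp(−πζ/√(1−ζ²)) = 43%, ζ = −ln(0.43)/√(π²+ln²(0.43)) = 0.2594.
Characteristic equation s² + 4.2s + 0.75K_p = 0 gives ζ = 4.2/(2√(0.75K_p)).
Setting ζ = 0.2594: √(0.75K_p) = 4.2/(2·0.2594) = 8.094, so K_p = 65.52/0.75 = 87.4.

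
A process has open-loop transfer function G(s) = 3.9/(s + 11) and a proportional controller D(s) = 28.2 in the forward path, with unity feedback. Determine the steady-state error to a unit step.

The loop is type 0. Static position error constant K_pos = D(0)·G(0) = 28.2·0.3545 = 9.998.
Steady-state error to a unit step: e_ss = 1/(1+K_pos) = 1/11 = 0.0909.

0.0909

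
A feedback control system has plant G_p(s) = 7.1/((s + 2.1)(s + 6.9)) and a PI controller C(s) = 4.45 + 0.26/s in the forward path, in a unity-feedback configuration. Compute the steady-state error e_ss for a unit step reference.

The open loop C(s)G_p(s) has a pole at the origin (type 1), so the static position error constant is infinite and e_ss = 1/(1+∞) = 0.

0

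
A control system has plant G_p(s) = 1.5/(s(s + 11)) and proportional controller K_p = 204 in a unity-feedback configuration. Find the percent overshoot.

The closed-loop denominator s² + 11s + 306 gives ω_n = √306 = 17.49 and ζ = 11/(2ω_n) = 0.3144.
%OS = 100·exp(−πζ/√(1−ζ²)) = 100·exp(−π·0.3144/√0.9011) = 35.3%.

35.3%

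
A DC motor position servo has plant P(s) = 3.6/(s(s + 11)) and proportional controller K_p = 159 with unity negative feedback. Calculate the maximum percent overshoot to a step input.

47.6%

Closed-loop characteristic equation: s² + 11s + 572.4 = 0, so ω_n = 23.92 rad/s and ζ = 11/(2·23.92) = 0.2299.
%OS = 100·exp(−πζ/√(1−ζ²)) = 100·exp(−π·0.2299/√0.9472) = 47.6%.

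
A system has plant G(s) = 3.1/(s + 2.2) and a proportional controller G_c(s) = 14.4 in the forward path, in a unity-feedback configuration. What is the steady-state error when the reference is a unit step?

The loop is type 0. Static position error constant K_pos = G_c(0)·G(0) = 14.4·1.409 = 20.29.
Steady-state error to a unit step: e_ss = 1/(1+K_pos) = 1/21.29 = 0.047.

0.047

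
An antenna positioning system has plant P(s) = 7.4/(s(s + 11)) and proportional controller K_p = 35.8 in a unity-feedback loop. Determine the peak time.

The closed-loop denominator s² + 11s + 264.9 gives ω_n = √264.9 = 16.28 and ζ = 11/(2ω_n) = 0.3379.
Damped frequency ω_d = ω_n√(1−ζ²) = 15.32 rad/s, so peak time T_p = π/ω_d = 0.205 s.

T_p = 0.205 s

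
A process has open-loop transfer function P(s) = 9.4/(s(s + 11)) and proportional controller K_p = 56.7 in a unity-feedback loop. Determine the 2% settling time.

From 1 + K_pP(s) = 0: s² + 11s + 533 = 0 ⇒ ω_n = 23.09, ζ = 0.2382.
2% settling time T_s ≈ 4/(ζω_n) = 4/5.5 = 0.727 s.

T_s ≈ 0.727 s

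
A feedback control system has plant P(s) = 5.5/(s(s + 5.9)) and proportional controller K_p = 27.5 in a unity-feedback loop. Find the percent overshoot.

46%

The closed-loop denominator s² + 5.9s + 151.2 gives ω_n = √151.2 = 12.3 and ζ = 5.9/(2ω_n) = 0.2399.
%OS = 100·exp(−πζ/√(1−ζ²)) = 100·exp(−π·0.2399/√0.9425) = 46%.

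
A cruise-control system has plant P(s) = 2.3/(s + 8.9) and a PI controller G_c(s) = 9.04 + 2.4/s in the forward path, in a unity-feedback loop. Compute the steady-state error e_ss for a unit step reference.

0

The open loop G_c(s)P(s) has a pole at the origin (type 1), so the static position error constant is infinite and e_ss = 1/(1+∞) = 0.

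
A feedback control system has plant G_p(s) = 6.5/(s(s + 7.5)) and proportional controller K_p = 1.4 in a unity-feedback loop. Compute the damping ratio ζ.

ζ = 1.24

With unity feedback the closed-loop characteristic equation is s² + 7.5s + 1.4·6.5 = s² + 7.5s + 9.1 = 0.
So ω_n² = 9.1 ⇒ ω_n = 3.017 rad/s, and ζ = 7.5/(2ω_n) = 1.24.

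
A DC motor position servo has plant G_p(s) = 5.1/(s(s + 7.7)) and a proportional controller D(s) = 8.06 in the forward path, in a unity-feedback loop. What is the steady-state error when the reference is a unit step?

The open loop D(s)G_p(s) has a pole at the origin (type 1), so the static position error constant is infinite and e_ss = 1/(1+∞) = 0.

0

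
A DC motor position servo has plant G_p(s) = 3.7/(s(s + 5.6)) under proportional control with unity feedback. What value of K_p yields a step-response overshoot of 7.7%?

From %OS = 100·exp(−πζ/√(1−ζ²)) = 7.7%, ζ = −ln(0.077)/√(π²+ln²(0.077)) = 0.6323.
Characteristic equation s² + 5.6s + 3.7K_p = 0 gives ζ = 5.6/(2√(3.7K_p)).
Setting ζ = 0.6323: √(3.7K_p) = 5.6/(2·0.6323) = 4.428, so K_p = 19.61/3.7 = 5.3.

K_p = 5.3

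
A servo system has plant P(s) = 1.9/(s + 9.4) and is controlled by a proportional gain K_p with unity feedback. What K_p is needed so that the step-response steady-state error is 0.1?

For a type-0 loop with proportional control, e_ss = 1/(1 + K_p·P(0)).
P(0) = 0.2021. Require 1/(1 + K_p·0.2021) = 0.1, so 1 + 0.2021·K_p = 10.
K_p = (10 − 1)/0.2021 = 44.5.

K_p = 44.5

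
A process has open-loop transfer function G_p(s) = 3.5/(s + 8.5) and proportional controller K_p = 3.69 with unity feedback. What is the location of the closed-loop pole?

s = -21.41

Closed-loop transfer function: T(s) = K_p·G_p(s)/(1 + K_p·G_p(s)) = 12.91/(s + 8.5 + 12.91) = 12.91/(s + 21.41).
The closed-loop pole is at s = −21.41.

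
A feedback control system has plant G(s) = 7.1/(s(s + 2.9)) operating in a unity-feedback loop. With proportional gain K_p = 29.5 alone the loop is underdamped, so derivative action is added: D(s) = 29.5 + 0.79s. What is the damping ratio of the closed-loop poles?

Forward path: (29.5 + 0.79s)·7.1/(s(s+2.9)). The closed-loop characteristic equation is s² + (2.9 + 7.1·0.79)s + 7.1·29.5 = 0.
That is s² + 8.509s + 209.4 = 0, so ω_n = 14.47 rad/s and ζ = 8.509/(2·14.47) = 0.294.

ζ = 0.294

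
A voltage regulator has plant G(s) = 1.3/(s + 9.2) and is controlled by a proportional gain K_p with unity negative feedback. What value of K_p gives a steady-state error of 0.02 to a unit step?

K_p = 347

The loop is type 0, so e_ss(step) = 1/(1 + K_pos) with K_pos = K_p·G(0).
G(0) = 0.1413. Require 1/(1 + K_p·0.1413) = 0.02, so 1 + 0.1413·K_p = 50.
K_p = (50 − 1)/0.1413 = 347.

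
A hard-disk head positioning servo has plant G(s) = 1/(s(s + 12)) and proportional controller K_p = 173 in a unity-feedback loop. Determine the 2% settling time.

The closed-loop denominator s² + 12s + 173 gives ω_n = √173 = 13.15 and ζ = 12/(2ω_n) = 0.4562.
2% settling time T_s ≈ 4/(ζω_n) = 4/6 = 0.667 s.

T_s ≈ 0.667 s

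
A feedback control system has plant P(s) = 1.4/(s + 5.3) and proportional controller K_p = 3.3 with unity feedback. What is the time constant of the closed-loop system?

τ = 0.101 s

Closed-loop transfer function: T(s) = K_p·P(s)/(1 + K_p·P(s)) = 4.62/(s + 5.3 + 4.62) = 4.62/(s + 9.92).
Time constant τ = 1/9.92 = 0.101 s.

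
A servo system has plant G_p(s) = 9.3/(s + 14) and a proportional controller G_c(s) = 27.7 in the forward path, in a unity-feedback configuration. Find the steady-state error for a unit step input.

The loop is type 0. Static position error constant K_pos = G_c(0)·G_p(0) = 27.7·0.6643 = 18.4.
Steady-state error to a unit step: e_ss = 1/(1+K_pos) = 1/19.4 = 0.0515.

0.0515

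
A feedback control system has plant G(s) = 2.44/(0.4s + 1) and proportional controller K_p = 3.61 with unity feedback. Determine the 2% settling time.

Closed loop: T(s) = K_p·G/(1+K_p·G) = 8.808/(0.4s + 1 + 8.808), with pole at s = −(1 + 8.808)/0.4 = −24.52.
τ = 1/24.52 = 0.04078 s, so 2% settling time ≈ 4τ = 0.163 s.

T_s ≈ 0.163 s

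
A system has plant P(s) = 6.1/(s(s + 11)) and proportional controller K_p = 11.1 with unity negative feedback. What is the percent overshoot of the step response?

5.94%

Closed-loop characteristic equation: s² + 11s + 67.71 = 0, so ω_n = 8.229 rad/s and ζ = 11/(2·8.229) = 0.6684.
%OS = 100·exp(−πζ/√(1−ζ²)) = 100·exp(−π·0.6684/√0.5532) = 5.94%.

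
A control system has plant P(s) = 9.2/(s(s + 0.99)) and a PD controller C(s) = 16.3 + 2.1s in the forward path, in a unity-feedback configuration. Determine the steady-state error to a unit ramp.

0.0066

The loop has one pole at the origin (type 1). Velocity error constant K_v = lim_{s→0} s·C(s)P(s) = 16.3·9.2/0.99 = 151.5.
Steady-state error to a unit ramp: e_ss = 1/K_v = 0.0066.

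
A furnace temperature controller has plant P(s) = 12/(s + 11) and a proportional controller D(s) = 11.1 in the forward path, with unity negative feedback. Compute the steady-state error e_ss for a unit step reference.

The loop is type 0. Static position error constant K_pos = D(0)·P(0) = 11.1·1.091 = 12.11.
Steady-state error to a unit step: e_ss = 1/(1+K_pos) = 1/13.11 = 0.0763.

0.0763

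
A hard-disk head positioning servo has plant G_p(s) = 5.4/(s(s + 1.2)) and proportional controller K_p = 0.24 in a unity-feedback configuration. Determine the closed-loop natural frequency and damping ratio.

ω_n = 1.14 rad/s, ζ = 0.527

With unity feedback the closed-loop characteristic equation is s² + 1.2s + 0.24·5.4 = s² + 1.2s + 1.296 = 0.
So ω_n² = 1.296 ⇒ ω_n = 1.138 rad/s, and ζ = 1.2/(2ω_n) = 0.527.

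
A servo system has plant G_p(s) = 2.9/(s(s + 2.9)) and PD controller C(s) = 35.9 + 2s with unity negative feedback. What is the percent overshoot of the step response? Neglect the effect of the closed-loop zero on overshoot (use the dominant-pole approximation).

22.7%

Forward path: (35.9 + 2s)·2.9/(s(s+2.9)). The closed-loop characteristic equation is s² + (2.9 + 2.9·2)s + 2.9·35.9 = 0.
That is s² + 8.7s + 104.1 = 0, so ω_n = 10.2 rad/s and ζ = 8.7/(2·10.2) = 0.4263.
%OS = 100·exp(−πζ/√(1−ζ²)) = 22.7%.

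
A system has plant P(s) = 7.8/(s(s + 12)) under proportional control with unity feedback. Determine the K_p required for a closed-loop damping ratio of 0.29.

Closed-loop characteristic equation: s² + 12s + K_p·7.8 = 0.
So ω_n = √(7.8K_p) and 2ζω_n = 12, giving ζ = 12/(2√(7.8K_p)).
Setting ζ = 0.29: √(7.8K_p) = 12/(2·0.29) = 20.69, so K_p = 428.1/7.8 = 54.9.

K_p = 54.9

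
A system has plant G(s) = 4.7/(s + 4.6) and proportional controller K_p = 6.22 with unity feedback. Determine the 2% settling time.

T_s ≈ 0.118 s

Closed-loop transfer function: T(s) = K_p·G(s)/(1 + K_p·G(s)) = 29.23/(s + 4.6 + 29.23) = 29.23/(s + 33.83).
Time constant τ = 1/33.83 = 0.02956 s, so the 2% settling time is about 4τ = 0.118 s.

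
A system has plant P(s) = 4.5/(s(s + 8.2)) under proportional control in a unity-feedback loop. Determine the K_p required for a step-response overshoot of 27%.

From %OS = 100·exp(−πζ/√(1−ζ²)) = 27%, ζ = −ln(0.27)/√(π²+ln²(0.27)) = 0.3847.
Characteristic equation s² + 8.2s + 4.5K_p = 0 gives ζ = 8.2/(2√(4.5K_p)).
Setting ζ = 0.3847: √(4.5K_p) = 8.2/(2·0.3847) = 10.66, so K_p = 113.6/4.5 = 25.2.

K_p = 25.2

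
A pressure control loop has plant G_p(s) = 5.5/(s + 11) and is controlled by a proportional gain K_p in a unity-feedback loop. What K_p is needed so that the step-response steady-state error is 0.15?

K_p = 11.3

The loop is type 0, so e_ss(step) = 1/(1 + K_pos) with K_pos = K_p·G_p(0).
G_p(0) = 0.5. Require 1/(1 + K_p·0.5) = 0.15, so 1 + 0.5·K_p = 6.667.
K_p = (6.667 − 1)/0.5 = 11.3.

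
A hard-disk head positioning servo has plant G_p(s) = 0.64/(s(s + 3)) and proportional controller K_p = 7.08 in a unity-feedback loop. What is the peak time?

The closed-loop denominator s² + 3s + 4.531 gives ω_n = √4.531 = 2.129 and ζ = 3/(2ω_n) = 0.7047.
Damped frequency ω_d = ω_n√(1−ζ²) = 1.51 rad/s, so peak time T_p = π/ω_d = 2.08 s.

T_p = 2.08 s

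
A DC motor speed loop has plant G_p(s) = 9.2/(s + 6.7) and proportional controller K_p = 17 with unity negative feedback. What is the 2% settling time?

T_s ≈ 0.0245 s

Closed-loop transfer function: T(s) = K_p·G_p(s)/(1 + K_p·G_p(s)) = 156.4/(s + 6.7 + 156.4) = 156.4/(s + 163.1).
Time constant τ = 1/163.1 = 0.006131 s, so the 2% settling time is about 4τ = 0.0245 s.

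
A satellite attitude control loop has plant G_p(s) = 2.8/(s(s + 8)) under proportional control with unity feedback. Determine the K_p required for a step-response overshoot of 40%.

From %OS = 100·exp(−πζ/√(1−ζ²)) = 40%, ζ = −ln(0.4)/√(π²+ln²(0.4)) = 0.28.
Characteristic equation s² + 8s + 2.8K_p = 0 gives ζ = 8/(2√(2.8K_p)).
Setting ζ = 0.28: √(2.8K_p) = 8/(2·0.28) = 14.29, so K_p = 204.1/2.8 = 72.9.

K_p = 72.9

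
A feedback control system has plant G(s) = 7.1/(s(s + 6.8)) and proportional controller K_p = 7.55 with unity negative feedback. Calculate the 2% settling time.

Closed-loop characteristic equation: s² + 6.8s + 53.6 = 0, so ω_n = 7.322 rad/s and ζ = 6.8/(2·7.322) = 0.4644.
2% settling time T_s ≈ 4/(ζω_n) = 4/3.4 = 1.18 s.

T_s ≈ 1.18 s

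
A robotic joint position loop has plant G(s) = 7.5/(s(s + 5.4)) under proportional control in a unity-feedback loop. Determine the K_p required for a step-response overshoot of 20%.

K_p = 4.68

From %OS = 100·exp(−πζ/√(1−ζ²)) = 20%, ζ = −ln(0.2)/√(π²+ln²(0.2)) = 0.4559.
Characteristic equation s² + 5.4s + 7.5K_p = 0 gives ζ = 5.4/(2√(7.5K_p)).
Setting ζ = 0.4559: √(7.5K_p) = 5.4/(2·0.4559) = 5.922, so K_p = 35.07/7.5 = 4.68.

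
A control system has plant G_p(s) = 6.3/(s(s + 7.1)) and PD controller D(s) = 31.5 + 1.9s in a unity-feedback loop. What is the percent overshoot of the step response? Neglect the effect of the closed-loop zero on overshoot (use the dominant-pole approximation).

Forward path: (31.5 + 1.9s)·6.3/(s(s+7.1)). The closed-loop characteristic equation is s² + (7.1 + 6.3·1.9)s + 6.3·31.5 = 0.
That is s² + 19.07s + 198.4 = 0, so ω_n = 14.09 rad/s and ζ = 19.07/(2·14.09) = 0.6769.
%OS = 100·exp(−πζ/√(1−ζ²)) = 5.57%.

5.57%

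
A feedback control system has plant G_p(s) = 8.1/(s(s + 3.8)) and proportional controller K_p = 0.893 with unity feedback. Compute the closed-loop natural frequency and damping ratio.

With unity feedback the closed-loop characteristic equation is s² + 3.8s + 0.893·8.1 = s² + 3.8s + 7.233 = 0.
So ω_n² = 7.233 ⇒ ω_n = 2.689 rad/s, and ζ = 3.8/(2ω_n) = 0.706.

ω_n = 2.69 rad/s, ζ = 0.706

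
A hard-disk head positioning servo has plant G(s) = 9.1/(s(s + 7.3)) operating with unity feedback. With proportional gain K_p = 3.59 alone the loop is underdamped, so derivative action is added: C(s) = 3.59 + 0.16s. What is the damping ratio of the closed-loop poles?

Forward path: (3.59 + 0.16s)·9.1/(s(s+7.3)). The closed-loop characteristic equation is s² + (7.3 + 9.1·0.16)s + 9.1·3.59 = 0.
That is s² + 8.756s + 32.67 = 0, so ω_n = 5.716 rad/s and ζ = 8.756/(2·5.716) = 0.766.

ζ = 0.766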